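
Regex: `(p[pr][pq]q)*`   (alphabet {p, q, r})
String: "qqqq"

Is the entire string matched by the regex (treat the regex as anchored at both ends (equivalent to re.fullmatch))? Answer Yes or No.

No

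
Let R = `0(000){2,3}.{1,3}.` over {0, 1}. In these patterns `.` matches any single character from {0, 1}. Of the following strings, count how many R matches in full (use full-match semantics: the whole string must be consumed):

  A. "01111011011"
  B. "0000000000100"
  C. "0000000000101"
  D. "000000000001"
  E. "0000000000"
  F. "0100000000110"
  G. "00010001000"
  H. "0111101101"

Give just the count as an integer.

4

A → no match — must start with "0000"
B → match
C → match
D → match
E → match
F → no match — must start with "0000"
G → no match — must start with "0000"
H → no match — must start with "0000"
Total matched: 4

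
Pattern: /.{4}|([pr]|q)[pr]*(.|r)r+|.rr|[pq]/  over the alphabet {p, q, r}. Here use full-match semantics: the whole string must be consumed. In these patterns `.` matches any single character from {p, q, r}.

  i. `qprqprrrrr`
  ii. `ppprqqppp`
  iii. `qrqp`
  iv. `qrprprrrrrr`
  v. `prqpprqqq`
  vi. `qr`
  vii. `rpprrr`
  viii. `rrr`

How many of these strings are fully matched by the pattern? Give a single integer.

4

i. `qprqprrrrr` → no match
ii. `ppprqqppp` → no match
iii. `qrqp` → match
iv. `qrprprrrrrr` → match
v. `prqpprqqq` → no match
vi. `qr` → no match
vii. `rpprrr` → match
viii. `rrr` → match
Total matched: 4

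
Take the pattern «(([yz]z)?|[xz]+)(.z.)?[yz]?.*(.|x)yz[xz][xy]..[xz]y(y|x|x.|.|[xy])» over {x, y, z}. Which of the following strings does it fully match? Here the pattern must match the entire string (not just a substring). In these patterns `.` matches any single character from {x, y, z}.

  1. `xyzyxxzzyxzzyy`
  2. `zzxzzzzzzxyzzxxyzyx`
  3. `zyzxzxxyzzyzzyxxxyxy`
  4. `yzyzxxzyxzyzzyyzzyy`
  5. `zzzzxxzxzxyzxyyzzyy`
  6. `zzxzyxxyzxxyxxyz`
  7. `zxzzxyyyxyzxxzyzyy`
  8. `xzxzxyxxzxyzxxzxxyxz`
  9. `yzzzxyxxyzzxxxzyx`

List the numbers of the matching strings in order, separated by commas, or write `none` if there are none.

1 → no match
2 → match
3 → match
4 → match
5 → match
6 → match
7 → match
8 → match
9 → match

2, 3, 4, 5, 6, 7, 8, 9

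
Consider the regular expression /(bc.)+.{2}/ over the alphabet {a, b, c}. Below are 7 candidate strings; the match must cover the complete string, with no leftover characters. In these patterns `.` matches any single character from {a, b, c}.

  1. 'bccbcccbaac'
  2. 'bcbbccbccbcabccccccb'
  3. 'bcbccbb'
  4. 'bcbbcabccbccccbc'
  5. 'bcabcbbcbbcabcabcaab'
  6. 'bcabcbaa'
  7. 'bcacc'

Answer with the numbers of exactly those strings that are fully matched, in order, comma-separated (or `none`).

5, 6, 7

1. 'bccbcccbaac' → no match
2 → no match
3. 'bcbccbb' → no match
4 → no match
5 → match
6. 'bcabcbaa' → match
7. 'bcacc' → match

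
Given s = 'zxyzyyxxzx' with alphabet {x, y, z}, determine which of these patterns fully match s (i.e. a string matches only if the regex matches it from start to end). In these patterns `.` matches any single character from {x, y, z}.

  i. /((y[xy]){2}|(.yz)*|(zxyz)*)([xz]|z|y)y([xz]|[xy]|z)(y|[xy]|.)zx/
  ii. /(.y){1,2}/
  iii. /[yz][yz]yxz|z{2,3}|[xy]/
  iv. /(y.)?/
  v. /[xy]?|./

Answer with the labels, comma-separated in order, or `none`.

i

i → match
ii → no match — must end with 'y'
iii → no match
iv → no match
v → no match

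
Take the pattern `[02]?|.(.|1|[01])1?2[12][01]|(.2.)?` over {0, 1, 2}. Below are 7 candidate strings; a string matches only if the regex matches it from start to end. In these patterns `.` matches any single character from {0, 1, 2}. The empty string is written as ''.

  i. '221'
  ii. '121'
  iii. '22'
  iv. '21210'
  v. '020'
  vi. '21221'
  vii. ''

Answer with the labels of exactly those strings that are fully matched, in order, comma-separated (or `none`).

i → match
ii → match
iii → no match
iv → match
v → match
vi → match
vii → match

i, ii, iv, v, vi, vii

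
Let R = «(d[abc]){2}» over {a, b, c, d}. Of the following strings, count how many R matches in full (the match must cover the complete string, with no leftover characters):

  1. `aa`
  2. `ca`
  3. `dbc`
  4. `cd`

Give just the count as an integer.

1 → no match — must start with `d`
2 → no match — must start with `d`
3 → no match
4 → no match — must start with `d`
Total matched: 0

0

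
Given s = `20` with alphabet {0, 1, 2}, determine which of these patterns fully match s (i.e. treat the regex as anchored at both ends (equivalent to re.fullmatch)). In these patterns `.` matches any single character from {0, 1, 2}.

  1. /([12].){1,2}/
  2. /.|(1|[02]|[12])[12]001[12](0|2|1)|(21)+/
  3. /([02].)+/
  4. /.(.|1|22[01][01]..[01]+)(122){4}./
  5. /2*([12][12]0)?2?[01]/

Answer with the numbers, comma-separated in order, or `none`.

1, 3, 5

1 → match
2 → no match
3 → match
4 → no match
5 → match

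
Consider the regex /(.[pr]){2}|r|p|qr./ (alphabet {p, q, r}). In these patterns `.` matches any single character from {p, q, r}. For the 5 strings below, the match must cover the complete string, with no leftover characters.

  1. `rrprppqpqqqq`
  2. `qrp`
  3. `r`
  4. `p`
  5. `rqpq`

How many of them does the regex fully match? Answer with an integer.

1. `rrprppqpqqqq` → no match
2. `qrp` → match
3. `r` → match
4. `p` → match
5. `rqpq` → no match
Total matched: 3

3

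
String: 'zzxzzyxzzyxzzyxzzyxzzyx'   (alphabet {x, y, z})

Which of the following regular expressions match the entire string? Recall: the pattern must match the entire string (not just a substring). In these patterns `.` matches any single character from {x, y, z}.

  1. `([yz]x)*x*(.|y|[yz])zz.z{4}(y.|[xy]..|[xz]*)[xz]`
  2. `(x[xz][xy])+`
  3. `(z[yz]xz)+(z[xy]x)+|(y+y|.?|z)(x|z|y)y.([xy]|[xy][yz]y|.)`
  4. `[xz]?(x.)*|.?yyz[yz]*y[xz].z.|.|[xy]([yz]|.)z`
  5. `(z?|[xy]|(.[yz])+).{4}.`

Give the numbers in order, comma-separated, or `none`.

1 → no match
2 → no match — must start with 'x'
3 → match
4 → no match
5 → match

3, 5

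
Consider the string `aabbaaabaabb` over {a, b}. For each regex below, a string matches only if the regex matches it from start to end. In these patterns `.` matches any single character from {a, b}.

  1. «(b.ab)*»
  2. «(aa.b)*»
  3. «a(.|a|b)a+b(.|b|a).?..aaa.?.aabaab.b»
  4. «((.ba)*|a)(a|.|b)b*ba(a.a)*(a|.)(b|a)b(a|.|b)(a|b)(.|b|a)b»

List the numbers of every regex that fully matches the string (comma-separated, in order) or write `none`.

1 → no match
2 → match
3 → no match
4 → match

2, 4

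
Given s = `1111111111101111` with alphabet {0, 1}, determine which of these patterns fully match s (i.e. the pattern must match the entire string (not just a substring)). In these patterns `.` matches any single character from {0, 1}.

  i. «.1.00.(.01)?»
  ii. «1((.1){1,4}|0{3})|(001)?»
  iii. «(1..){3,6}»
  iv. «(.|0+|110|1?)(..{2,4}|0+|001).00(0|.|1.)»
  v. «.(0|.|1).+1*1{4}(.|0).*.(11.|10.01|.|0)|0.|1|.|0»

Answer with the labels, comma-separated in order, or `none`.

v

i → no match
ii → no match
iii → no match
iv → no match
v → match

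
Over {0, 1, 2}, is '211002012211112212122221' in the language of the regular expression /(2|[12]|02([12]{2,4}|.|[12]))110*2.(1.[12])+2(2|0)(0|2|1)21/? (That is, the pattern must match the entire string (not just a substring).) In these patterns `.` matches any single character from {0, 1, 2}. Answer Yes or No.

Yes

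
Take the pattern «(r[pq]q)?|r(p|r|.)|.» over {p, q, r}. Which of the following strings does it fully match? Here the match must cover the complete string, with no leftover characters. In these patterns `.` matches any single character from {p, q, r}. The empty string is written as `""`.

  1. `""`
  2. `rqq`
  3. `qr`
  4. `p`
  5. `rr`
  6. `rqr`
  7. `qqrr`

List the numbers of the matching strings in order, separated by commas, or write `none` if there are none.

1, 2, 4, 5

1 → match
2 → match
3 → no match
4 → match
5 → match
6 → no match
7 → no match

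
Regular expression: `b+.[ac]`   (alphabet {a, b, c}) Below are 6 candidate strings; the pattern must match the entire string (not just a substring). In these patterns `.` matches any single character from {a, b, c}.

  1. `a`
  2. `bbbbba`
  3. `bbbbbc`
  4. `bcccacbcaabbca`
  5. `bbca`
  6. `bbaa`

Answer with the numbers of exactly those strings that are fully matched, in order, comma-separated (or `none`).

1 → no match — must start with `b`
2 → match
3 → match
4 → no match
5 → match
6 → match

2, 3, 5, 6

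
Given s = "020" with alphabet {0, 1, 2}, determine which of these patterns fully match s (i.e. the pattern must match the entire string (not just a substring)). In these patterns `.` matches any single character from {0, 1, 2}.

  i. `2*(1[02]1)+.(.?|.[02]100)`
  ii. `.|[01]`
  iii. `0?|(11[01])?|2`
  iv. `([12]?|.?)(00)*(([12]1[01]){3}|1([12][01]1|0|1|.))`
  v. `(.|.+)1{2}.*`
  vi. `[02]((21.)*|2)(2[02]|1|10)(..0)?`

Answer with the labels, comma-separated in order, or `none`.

i → no match
ii → no match
iii → no match
iv → no match
v → no match
vi → match

vi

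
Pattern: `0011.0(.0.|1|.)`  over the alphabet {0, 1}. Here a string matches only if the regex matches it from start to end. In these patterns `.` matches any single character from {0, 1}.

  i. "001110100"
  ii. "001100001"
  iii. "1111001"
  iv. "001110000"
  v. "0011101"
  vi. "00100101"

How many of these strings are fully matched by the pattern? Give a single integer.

i → match
ii → match
iii → no match — must start with "0011"
iv → match
v → match
vi → no match — must start with "0011"
Total matched: 4

4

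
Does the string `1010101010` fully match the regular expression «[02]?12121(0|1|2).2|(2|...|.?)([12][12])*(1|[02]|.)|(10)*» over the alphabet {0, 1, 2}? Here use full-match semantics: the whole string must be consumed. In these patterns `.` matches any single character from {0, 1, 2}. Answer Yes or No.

Yes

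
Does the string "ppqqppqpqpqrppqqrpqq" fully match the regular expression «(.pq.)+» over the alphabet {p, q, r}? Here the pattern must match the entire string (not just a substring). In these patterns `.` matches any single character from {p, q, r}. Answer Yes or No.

Yes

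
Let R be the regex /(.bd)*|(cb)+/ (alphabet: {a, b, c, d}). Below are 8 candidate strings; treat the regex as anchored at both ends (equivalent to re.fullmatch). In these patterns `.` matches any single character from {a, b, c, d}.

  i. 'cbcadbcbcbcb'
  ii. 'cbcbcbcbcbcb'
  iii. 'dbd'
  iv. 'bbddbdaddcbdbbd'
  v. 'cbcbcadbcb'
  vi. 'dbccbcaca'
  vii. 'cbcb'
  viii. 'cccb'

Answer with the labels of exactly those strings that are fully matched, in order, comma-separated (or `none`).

ii, iii, vii

i → no match
ii → match
iii → match
iv → no match
v → no match
vi → no match
vii → match
viii → no match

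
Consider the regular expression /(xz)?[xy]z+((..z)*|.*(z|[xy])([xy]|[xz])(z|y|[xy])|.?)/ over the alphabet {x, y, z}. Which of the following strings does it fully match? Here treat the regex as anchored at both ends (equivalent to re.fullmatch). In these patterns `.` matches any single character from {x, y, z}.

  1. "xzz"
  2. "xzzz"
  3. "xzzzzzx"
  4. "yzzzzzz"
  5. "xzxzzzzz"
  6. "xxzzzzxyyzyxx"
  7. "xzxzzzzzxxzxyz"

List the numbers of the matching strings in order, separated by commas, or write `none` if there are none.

1, 2, 3, 4, 5, 7

1 → match
2 → match
3 → match
4 → match
5 → match
6 → no match
7 → match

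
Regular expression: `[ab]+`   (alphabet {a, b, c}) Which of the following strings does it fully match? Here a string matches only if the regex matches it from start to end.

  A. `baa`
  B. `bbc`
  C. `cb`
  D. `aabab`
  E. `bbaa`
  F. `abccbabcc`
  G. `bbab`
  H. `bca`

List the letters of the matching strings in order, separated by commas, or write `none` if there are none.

A. `baa` → match
B. `bbc` → no match
C. `cb` → no match
D. `aabab` → match
E. `bbaa` → match
F. `abccbabcc` → no match
G. `bbab` → match
H. `bca` → no match

A, D, E, G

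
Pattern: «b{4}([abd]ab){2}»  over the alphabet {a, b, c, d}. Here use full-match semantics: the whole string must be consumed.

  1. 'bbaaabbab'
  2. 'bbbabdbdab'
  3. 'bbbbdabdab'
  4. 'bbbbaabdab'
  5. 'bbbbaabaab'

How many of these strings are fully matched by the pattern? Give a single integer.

1 → no match
2 → no match
3 → match
4 → match
5 → match
Total matched: 3

3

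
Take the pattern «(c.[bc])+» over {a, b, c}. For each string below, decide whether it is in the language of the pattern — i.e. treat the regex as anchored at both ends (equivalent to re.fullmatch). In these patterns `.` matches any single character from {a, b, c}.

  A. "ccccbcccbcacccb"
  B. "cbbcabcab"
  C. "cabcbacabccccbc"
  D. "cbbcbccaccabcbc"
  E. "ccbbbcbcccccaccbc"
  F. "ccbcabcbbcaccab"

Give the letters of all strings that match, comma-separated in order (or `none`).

A, B, D, F

A → match
B → match
C → no match
D → match
E → no match
F → match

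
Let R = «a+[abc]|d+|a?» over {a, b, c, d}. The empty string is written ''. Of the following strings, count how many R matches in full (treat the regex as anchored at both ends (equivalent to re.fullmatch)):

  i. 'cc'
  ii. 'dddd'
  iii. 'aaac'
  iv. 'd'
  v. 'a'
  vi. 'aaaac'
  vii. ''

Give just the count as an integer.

6

i → no match
ii → match
iii → match
iv → match
v → match
vi → match
vii → match
Total matched: 6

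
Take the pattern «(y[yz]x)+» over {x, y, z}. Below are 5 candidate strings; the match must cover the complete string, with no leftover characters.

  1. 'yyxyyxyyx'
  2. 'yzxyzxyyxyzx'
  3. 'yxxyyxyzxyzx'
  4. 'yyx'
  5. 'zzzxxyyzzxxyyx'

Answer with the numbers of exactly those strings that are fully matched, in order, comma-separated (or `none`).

1, 2, 4

1 → match
2 → match
3 → no match
4 → match
5 → no match — must start with 'y'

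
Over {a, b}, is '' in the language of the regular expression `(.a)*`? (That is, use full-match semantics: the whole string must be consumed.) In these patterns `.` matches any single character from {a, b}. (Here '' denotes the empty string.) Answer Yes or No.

Yes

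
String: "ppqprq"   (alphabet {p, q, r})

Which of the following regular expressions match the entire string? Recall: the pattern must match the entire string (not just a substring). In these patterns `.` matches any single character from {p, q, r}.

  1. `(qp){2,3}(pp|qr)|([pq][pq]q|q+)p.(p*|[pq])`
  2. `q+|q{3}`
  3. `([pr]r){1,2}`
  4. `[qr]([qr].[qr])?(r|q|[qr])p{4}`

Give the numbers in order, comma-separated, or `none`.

1

1 → match
2 → no match — must start with "q"
3 → no match — must end with "r"
4 → no match — must end with "p"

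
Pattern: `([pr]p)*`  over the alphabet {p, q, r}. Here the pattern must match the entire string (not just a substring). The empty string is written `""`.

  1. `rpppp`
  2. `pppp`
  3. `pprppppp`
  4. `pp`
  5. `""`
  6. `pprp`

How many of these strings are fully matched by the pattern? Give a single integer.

1 → no match
2 → match
3 → match
4 → match
5 → match
6 → match
Total matched: 5

5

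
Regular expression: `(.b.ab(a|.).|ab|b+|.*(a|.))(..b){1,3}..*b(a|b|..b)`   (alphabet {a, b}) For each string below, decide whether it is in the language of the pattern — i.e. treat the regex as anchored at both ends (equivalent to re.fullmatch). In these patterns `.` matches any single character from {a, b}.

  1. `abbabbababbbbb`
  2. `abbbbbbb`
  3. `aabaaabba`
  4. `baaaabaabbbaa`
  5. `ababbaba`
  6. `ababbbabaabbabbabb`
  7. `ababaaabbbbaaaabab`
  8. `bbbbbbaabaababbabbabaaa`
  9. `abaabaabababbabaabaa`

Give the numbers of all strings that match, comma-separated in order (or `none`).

1, 2, 5, 6

1 → match
2. `abbbbbbb` → match
3. `aabaaabba` → no match
4 → no match
5. `ababbaba` → match
6 → match
7 → no match
8 → no match
9 → no match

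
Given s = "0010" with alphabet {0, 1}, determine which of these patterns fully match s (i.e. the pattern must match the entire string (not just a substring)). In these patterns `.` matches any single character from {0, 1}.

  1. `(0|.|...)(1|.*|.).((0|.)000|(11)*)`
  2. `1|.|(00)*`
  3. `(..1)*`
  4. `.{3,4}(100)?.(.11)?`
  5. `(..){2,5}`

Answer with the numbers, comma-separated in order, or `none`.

1 → match
2 → no match
3 → no match
4 → match
5 → match

1, 4, 5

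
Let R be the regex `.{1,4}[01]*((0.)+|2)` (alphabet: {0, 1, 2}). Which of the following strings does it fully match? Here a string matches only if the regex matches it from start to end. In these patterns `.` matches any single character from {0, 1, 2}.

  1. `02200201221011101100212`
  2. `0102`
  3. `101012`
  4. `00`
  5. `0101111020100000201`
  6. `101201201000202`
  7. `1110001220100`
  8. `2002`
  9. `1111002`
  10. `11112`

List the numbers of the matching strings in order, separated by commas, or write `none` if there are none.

2, 3, 5, 8, 9, 10

1 → no match
2 → match
3 → match
4 → no match
5 → match
6 → no match
7 → no match
8 → match
9 → match
10 → match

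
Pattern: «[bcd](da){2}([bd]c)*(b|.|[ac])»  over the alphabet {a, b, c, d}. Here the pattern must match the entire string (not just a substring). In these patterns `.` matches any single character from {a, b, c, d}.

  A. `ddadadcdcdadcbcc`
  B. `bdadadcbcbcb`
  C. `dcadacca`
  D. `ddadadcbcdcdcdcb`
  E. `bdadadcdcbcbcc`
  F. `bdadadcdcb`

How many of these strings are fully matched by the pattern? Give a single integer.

A → no match
B. `bdadadcbcbcb` → match
C. `dcadacca` → no match
D → match
E → match
F. `bdadadcdcb` → match
Total matched: 4

4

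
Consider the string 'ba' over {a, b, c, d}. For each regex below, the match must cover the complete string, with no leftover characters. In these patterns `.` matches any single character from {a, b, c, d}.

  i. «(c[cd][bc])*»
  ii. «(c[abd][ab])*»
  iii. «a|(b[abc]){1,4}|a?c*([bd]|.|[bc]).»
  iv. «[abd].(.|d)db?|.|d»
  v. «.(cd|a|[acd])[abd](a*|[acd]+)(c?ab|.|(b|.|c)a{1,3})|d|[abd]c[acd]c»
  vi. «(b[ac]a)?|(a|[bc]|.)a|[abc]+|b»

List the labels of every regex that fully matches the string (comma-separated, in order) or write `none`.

iii, vi

i → no match
ii → no match
iii → match
iv → no match
v → no match
vi → match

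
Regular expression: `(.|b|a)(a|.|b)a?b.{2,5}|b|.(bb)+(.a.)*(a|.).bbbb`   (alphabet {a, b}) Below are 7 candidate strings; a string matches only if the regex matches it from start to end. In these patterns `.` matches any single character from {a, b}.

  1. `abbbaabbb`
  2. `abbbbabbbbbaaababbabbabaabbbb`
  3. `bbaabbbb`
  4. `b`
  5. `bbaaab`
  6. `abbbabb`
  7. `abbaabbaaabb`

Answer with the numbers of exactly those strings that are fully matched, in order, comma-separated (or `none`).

4, 6

1. `abbbaabbb` → no match
2 → no match
3. `bbaabbbb` → no match
4. `b` → match
5. `bbaaab` → no match
6. `abbbabb` → match
7. `abbaabbaaabb` → no match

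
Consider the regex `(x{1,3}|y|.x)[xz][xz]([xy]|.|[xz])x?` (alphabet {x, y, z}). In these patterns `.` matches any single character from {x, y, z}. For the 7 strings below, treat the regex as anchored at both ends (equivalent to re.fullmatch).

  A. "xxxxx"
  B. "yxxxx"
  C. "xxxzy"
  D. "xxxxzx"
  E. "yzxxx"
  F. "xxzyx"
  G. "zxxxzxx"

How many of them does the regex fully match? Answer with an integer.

A → match
B → match
C → match
D → match
E → match
F → match
G → no match
Total matched: 6

6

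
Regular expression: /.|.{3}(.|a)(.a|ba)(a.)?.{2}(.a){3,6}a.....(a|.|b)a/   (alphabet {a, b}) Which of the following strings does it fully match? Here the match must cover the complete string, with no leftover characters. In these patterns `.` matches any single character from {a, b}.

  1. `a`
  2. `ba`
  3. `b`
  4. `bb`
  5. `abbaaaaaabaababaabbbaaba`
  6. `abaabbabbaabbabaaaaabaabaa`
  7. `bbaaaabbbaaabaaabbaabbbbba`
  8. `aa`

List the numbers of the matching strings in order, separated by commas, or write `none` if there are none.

1. `a` → match
2. `ba` → no match
3. `b` → match
4. `bb` → no match
5 → match
6 → no match
7 → no match
8. `aa` → no match

1, 3, 5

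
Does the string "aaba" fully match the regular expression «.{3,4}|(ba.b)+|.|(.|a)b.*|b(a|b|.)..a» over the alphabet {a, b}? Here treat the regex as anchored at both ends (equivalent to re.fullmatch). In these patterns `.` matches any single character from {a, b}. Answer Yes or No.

Yes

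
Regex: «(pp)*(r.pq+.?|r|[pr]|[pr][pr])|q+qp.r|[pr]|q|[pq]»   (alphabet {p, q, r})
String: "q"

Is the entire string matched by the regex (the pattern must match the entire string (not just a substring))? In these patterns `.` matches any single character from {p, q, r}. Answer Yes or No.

Yes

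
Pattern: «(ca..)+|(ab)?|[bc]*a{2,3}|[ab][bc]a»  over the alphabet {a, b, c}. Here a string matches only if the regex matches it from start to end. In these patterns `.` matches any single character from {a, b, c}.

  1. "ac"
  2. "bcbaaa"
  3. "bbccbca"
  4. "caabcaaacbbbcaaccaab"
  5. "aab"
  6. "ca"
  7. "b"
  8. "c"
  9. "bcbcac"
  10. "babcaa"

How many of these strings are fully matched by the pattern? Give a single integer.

1

1 → no match
2 → match
3 → no match
4 → no match
5 → no match
6 → no match
7 → no match
8 → no match
9 → no match
10 → no match
Total matched: 1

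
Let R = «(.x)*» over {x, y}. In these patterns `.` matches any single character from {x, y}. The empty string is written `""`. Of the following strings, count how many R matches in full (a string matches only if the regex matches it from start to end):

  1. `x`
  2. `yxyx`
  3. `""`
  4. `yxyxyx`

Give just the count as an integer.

1 → no match
2 → match
3 → match
4 → match
Total matched: 3

3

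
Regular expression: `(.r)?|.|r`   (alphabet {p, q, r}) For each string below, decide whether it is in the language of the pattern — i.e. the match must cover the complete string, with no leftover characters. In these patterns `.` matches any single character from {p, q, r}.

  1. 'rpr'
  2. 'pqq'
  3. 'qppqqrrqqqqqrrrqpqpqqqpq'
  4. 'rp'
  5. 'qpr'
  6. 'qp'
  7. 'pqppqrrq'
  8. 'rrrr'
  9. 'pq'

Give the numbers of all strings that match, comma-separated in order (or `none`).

1 → no match
2 → no match
3 → no match
4 → no match
5 → no match
6 → no match
7 → no match
8 → no match
9 → no match

none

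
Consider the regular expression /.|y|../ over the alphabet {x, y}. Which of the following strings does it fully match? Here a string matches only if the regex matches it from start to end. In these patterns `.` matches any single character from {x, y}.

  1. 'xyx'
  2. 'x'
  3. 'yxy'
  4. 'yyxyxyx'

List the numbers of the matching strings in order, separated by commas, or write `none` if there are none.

2

1 → no match
2 → match
3 → no match
4 → no match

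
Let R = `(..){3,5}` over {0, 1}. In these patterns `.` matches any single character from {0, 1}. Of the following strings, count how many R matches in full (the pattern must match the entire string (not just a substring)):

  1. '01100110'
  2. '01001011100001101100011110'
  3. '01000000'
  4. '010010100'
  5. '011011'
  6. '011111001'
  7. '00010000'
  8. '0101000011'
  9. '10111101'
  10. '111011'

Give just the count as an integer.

1 → match
2 → no match
3 → match
4 → no match
5 → match
6 → no match
7 → match
8 → match
9 → match
10 → match
Total matched: 7

7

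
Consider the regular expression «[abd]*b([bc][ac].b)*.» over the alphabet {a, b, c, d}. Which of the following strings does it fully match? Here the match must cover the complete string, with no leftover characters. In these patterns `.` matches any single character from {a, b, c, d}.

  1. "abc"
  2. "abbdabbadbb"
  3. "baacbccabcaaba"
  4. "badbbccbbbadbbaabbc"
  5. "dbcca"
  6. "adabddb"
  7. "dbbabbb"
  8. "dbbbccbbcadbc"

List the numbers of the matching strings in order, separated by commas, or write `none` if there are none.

1, 2, 7, 8

1 → match
2 → match
3 → no match
4 → no match
5 → no match
6 → no match
7 → match
8 → match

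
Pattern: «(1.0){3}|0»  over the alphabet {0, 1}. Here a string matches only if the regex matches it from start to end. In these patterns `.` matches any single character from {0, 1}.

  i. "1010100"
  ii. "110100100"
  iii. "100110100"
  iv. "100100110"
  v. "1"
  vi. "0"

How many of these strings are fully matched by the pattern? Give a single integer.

i → no match
ii → match
iii → match
iv → match
v → no match — must end with "0"
vi → match
Total matched: 4

4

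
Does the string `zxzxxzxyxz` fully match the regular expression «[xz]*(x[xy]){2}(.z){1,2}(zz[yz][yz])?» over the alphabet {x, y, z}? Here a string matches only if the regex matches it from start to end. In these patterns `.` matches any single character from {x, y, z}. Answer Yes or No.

No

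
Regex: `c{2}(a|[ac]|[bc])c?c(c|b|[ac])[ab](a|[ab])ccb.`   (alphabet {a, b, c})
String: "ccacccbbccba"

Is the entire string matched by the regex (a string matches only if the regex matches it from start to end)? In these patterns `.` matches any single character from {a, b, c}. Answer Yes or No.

Yes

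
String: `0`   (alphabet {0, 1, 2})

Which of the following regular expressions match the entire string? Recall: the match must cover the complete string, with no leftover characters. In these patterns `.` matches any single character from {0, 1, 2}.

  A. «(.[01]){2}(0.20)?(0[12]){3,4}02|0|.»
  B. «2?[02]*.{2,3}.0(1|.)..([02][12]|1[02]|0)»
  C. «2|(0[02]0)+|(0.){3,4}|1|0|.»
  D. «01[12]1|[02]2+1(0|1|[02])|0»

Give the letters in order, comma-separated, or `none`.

A, C, D

A → match
B → no match
C → match
D → match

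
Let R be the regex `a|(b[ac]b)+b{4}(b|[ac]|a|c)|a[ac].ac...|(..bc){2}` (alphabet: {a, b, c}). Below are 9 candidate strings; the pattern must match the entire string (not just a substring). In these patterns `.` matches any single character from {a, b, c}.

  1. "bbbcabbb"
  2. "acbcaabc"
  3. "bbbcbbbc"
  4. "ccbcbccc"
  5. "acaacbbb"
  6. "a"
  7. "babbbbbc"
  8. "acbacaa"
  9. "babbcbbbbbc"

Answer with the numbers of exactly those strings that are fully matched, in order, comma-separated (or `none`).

2, 3, 5, 6, 7, 9

1. "bbbcabbb" → no match
2. "acbcaabc" → match
3. "bbbcbbbc" → match
4. "ccbcbccc" → no match
5. "acaacbbb" → match
6. "a" → match
7. "babbbbbc" → match
8. "acbacaa" → no match
9. "babbcbbbbbc" → match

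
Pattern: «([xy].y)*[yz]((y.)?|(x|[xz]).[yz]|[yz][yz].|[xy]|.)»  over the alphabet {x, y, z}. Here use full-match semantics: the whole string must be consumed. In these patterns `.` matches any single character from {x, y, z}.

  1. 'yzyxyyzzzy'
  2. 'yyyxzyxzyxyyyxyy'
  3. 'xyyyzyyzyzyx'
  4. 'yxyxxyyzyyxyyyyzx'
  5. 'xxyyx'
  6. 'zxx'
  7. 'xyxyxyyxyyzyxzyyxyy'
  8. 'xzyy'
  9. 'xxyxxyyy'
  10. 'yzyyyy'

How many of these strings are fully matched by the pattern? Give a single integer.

1 → match
2 → match
3 → match
4 → match
5 → match
6 → no match
7 → no match
8 → match
9 → match
10 → match
Total matched: 8

8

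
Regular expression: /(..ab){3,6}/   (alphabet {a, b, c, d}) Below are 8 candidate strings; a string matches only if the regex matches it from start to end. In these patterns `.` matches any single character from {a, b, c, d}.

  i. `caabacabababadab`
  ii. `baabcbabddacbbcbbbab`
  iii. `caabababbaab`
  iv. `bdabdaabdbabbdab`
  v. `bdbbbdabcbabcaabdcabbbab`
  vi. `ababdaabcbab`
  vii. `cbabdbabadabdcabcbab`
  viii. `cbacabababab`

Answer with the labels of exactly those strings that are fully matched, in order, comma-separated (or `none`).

i, iii, iv, vi, vii

i → match
ii → no match
iii. `caabababbaab` → match
iv → match
v → no match
vi. `ababdaabcbab` → match
vii → match
viii. `cbacabababab` → no match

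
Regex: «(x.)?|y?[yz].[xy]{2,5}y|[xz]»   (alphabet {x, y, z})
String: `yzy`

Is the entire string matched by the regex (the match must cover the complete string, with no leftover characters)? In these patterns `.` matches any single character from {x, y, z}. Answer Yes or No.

No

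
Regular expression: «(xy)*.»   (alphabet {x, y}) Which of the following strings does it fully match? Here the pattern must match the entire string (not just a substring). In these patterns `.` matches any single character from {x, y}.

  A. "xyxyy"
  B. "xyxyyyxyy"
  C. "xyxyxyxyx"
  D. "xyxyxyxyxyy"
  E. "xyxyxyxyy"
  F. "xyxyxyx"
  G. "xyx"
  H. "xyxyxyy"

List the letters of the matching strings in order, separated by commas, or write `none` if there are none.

A, C, D, E, F, G, H

A → match
B → no match
C → match
D → match
E → match
F → match
G → match
H → match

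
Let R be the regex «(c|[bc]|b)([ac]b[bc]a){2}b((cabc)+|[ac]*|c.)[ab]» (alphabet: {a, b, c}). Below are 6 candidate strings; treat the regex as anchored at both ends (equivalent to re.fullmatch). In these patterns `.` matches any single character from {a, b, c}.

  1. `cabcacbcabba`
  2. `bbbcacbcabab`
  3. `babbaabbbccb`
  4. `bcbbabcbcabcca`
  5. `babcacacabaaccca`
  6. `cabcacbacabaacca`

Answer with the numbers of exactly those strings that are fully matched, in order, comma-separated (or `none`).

none

1 → no match
2 → no match
3 → no match
4 → no match
5 → no match
6 → no match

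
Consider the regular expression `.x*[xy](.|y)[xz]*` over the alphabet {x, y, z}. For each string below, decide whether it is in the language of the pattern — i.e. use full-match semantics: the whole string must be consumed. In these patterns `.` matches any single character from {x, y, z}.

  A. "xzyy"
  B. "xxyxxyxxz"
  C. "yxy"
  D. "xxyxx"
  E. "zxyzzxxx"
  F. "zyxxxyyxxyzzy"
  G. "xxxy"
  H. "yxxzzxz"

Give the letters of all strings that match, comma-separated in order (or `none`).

C, D, E, G, H

A. "xzyy" → no match
B. "xxyxxyxxz" → no match
C. "yxy" → match
D. "xxyxx" → match
E. "zxyzzxxx" → match
F → no match
G. "xxxy" → match
H. "yxxzzxz" → match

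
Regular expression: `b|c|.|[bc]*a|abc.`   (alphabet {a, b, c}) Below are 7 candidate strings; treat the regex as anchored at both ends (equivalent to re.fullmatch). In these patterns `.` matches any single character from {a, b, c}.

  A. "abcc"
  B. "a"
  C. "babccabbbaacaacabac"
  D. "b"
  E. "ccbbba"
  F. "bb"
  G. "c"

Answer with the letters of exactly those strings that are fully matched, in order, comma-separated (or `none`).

A → match
B → match
C → no match
D → match
E → match
F → no match
G → match

A, B, D, E, G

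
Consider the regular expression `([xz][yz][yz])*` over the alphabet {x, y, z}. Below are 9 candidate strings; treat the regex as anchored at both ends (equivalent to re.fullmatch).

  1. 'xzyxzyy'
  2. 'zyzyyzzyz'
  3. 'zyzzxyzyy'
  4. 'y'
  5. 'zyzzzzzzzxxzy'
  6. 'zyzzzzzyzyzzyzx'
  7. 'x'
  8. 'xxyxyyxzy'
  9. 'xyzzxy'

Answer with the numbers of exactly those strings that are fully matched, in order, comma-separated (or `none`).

1 → no match
2 → no match
3 → no match
4 → no match
5 → no match
6 → no match
7 → no match
8 → no match
9 → no match

none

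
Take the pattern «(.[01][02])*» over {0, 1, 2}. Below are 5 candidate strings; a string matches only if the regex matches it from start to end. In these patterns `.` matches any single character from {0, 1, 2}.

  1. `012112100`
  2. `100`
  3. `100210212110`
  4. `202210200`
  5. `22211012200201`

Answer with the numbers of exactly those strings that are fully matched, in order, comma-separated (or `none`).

1, 2, 3, 4

1 → match
2 → match
3 → match
4 → match
5 → no match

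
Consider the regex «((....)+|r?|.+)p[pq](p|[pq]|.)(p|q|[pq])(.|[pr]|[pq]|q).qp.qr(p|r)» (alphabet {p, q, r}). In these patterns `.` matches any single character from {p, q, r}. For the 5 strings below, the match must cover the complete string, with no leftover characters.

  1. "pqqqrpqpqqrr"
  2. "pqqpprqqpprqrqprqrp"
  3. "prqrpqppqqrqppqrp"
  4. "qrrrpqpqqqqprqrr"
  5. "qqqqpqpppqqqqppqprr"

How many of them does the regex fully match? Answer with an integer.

1. "pqqqrpqpqqrr" → match
2 → no match
3 → no match
4 → match
5 → no match
Total matched: 2

2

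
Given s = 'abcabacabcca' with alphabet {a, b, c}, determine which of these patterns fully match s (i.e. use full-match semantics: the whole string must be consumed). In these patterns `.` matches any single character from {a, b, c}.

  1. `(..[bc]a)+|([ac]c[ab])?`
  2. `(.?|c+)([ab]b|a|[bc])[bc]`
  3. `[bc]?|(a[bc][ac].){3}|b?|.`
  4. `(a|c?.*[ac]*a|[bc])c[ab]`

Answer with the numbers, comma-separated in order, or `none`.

1

1 → match
2 → no match
3 → no match
4 → no match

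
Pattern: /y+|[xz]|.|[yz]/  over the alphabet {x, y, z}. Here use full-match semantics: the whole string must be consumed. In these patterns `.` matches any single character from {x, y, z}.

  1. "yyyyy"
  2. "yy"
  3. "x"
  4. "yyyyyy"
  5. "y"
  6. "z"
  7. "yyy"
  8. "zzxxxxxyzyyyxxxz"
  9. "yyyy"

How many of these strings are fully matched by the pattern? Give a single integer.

1 → match
2 → match
3 → match
4 → match
5 → match
6 → match
7 → match
8 → no match
9 → match
Total matched: 8

8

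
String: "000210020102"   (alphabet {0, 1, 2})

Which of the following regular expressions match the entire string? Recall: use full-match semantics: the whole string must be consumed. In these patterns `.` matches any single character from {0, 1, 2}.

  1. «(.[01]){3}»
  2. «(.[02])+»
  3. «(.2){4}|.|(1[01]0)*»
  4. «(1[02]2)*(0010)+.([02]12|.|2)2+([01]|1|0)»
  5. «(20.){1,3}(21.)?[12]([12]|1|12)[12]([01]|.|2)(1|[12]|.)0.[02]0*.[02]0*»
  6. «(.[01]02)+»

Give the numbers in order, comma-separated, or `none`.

6

1 → no match
2 → no match
3 → no match
4 → no match
5 → no match — must start with "20"
6 → match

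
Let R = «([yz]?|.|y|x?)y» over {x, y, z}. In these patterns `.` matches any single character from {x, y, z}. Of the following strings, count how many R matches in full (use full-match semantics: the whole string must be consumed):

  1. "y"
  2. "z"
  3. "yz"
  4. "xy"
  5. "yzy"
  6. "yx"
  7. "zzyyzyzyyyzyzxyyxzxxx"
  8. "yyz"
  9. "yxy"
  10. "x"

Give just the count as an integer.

1 → match
2 → no match — must end with "y"
3 → no match — must end with "y"
4 → match
5 → no match
6 → no match — must end with "y"
7 → no match — must end with "y"
8 → no match — must end with "y"
9 → no match
10 → no match — must end with "y"
Total matched: 2

2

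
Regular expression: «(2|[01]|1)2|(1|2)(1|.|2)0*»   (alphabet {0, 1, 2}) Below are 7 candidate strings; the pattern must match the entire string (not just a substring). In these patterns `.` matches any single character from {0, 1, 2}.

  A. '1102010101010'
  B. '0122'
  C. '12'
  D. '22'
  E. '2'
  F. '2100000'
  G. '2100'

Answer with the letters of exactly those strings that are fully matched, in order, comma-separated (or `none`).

A → no match
B. '0122' → no match
C. '12' → match
D. '22' → match
E. '2' → no match
F. '2100000' → match
G. '2100' → match

C, D, F, G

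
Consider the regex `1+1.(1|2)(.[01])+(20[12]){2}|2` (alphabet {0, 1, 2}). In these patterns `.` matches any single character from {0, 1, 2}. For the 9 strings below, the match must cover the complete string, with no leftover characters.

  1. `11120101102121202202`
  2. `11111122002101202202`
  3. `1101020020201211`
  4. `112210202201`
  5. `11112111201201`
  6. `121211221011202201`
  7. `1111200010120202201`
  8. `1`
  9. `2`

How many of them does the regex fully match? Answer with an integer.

6

1 → match
2 → match
3 → no match
4 → match
5 → match
6 → no match
7 → match
8 → no match
9 → match
Total matched: 6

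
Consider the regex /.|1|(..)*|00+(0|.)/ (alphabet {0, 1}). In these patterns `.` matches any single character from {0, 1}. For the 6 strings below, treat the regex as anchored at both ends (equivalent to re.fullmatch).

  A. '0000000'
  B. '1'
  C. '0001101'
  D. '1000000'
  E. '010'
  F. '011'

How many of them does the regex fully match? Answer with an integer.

2

A. '0000000' → match
B. '1' → match
C. '0001101' → no match
D. '1000000' → no match
E. '010' → no match
F. '011' → no match
Total matched: 2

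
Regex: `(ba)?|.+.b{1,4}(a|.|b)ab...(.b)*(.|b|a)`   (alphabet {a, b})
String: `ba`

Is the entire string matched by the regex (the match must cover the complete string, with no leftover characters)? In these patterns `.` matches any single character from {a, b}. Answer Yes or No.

Yes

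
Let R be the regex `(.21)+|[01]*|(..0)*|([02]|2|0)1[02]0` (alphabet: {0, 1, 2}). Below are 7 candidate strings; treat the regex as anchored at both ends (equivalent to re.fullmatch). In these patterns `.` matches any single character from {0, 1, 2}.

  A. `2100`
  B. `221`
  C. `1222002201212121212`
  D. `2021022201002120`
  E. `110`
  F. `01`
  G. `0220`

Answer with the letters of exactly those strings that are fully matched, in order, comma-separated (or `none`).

A, B, E, F

A → match
B → match
C → no match
D → no match
E → match
F → match
G → no match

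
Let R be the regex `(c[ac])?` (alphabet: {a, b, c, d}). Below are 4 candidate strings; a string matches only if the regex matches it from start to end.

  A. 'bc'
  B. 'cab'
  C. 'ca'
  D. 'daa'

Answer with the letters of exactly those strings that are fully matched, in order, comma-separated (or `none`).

C

A → no match
B → no match
C → match
D → no match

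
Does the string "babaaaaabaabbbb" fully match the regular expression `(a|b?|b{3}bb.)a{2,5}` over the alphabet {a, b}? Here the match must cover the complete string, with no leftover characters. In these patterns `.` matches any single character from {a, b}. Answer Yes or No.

No

Every match must end with "a", but "babaaaaabaabbbb" does not.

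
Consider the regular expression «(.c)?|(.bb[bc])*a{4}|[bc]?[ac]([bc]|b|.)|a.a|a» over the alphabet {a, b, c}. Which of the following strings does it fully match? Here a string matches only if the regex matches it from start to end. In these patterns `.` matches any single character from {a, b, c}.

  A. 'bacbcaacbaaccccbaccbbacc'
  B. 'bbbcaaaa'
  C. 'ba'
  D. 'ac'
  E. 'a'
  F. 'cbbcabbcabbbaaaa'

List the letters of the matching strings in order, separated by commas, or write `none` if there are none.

B, D, E, F

A → no match
B → match
C → no match
D → match
E → match
F → match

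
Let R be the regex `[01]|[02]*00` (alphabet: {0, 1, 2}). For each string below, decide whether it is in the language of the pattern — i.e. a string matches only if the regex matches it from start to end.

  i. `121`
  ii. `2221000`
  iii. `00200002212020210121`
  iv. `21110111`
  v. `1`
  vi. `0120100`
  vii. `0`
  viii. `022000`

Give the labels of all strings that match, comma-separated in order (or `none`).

i → no match
ii → no match
iii → no match
iv → no match
v → match
vi → no match
vii → match
viii → match

v, vii, viii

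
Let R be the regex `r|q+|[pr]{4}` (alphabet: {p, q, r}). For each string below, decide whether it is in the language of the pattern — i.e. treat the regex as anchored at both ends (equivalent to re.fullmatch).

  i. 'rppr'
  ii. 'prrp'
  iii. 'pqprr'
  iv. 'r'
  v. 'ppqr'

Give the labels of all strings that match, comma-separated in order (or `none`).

i. 'rppr' → match
ii. 'prrp' → match
iii. 'pqprr' → no match
iv. 'r' → match
v. 'ppqr' → no match

i, ii, iv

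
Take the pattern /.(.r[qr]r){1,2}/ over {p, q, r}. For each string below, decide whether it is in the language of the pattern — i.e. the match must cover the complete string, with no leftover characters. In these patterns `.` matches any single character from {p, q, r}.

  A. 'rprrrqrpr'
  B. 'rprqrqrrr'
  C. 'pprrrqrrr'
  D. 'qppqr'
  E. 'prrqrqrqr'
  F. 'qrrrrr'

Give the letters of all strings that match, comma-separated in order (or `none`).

B, C, E

A → no match
B → match
C → match
D → no match
E → match
F → no match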